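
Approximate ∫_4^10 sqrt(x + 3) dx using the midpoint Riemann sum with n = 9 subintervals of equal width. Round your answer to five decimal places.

18.90220

Δx = (10 − 4)/9 = 2/3.
Midpoints: 13/3, 5, 17/3, 19/3, 7, 23/3, 25/3, 9, 29/3.
f(13/3) ≈ 2.70801, f(5) ≈ 2.82843, f(17/3) ≈ 2.94392, f(19/3) ≈ 3.05505, f(7) ≈ 3.16228, f(23/3) ≈ 3.26599, f(25/3) ≈ 3.36650, f(9) ≈ 3.46410, f(29/3) ≈ 3.55903.
Sum = Δx · [f(13/3) + f(5) + f(17/3) + ...].
Sum ≈ 18.90220.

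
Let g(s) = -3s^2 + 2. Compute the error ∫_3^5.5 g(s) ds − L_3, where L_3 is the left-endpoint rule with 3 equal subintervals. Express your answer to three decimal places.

Exact integral: ∫_3^5.5 g(s) ds = -134.375.
L_3 ≈ -108.68056.
Error ≈ -134.375 − (-108.68056) ≈ -25.694.

-25.694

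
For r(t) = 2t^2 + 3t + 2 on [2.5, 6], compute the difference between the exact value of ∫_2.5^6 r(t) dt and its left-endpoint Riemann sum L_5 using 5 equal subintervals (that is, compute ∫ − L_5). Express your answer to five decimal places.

Exact integral: ∫_2.5^6 r(t) dt ≈ 185.2083333.
L_5 = 161.28.
Error ≈ 185.2083333 − 161.28 ≈ 23.92833.

23.92833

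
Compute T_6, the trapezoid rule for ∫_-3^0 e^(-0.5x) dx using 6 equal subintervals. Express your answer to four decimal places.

Δx = (0 − (-3))/6 = 0.5.
f(-3) ≈ 4.4817, f(-2.5) ≈ 3.4903, f(-2) ≈ 2.7183, f(-1.5) ≈ 2.1170, f(-1) ≈ 1.6487, f(-0.5) ≈ 1.2840, f(0) ≈ 1.0000.
T_6 = (Δx/2)·[f(x_0) + 2f(x_1) + ... + 2f(x_{5}) + f(x_6)].
Sum ≈ 6.9996.

6.9996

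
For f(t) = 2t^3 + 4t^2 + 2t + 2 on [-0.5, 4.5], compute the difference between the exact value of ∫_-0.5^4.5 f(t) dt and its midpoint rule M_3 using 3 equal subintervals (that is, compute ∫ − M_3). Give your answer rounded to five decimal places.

Exact integral: ∫_-0.5^4.5 f(t) dt ≈ 356.6666667.
M_3 ≈ 338.1481481.
Error ≈ 356.6666667 − 338.1481481 ≈ 18.51852.

18.51852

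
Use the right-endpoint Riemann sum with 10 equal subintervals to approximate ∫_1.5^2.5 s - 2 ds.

0.05

Δs = (2.5 − 1.5)/10 = 0.1.
Right endpoints: 1.6, 1.7, 1.8, 1.9, 2, 2.1, 2.2, 2.3, 2.4, 2.5.
f(1.6) = -0.4, f(1.7) = -0.3, f(1.8) = -0.2, f(1.9) = -0.1, f(2) = 0, f(2.1) = 0.1, f(2.2) = 0.2, f(2.3) = 0.3, f(2.4) = 0.4, f(2.5) = 0.5.
Sum = Δs · [f(1.6) + f(1.7) + f(1.8) + ...].
Sum = 0.05.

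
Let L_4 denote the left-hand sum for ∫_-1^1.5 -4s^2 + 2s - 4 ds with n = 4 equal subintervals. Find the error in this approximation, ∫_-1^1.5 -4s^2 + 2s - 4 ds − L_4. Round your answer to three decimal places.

Exact integral: ∫_-1^1.5 f(s) ds ≈ -14.58333.
L_4 = -15.234375.
Error ≈ -14.58333 − (-15.234375) ≈ 0.651.

0.651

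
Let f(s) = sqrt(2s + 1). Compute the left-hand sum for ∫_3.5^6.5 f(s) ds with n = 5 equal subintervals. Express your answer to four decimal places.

9.6420

Δs = (6.5 − 3.5)/5 = 0.6.
Left endpoints: 3.5, 4.1, 4.7, 5.3, 5.9.
f(3.5) ≈ 2.8284, f(4.1) ≈ 3.0332, f(4.7) ≈ 3.2249, f(5.3) ≈ 3.4059, f(5.9) ≈ 3.5777.
Sum = Δs · [f(3.5) + f(4.1) + f(4.7) + f(5.3) + f(5.9)].
Sum ≈ 9.6420.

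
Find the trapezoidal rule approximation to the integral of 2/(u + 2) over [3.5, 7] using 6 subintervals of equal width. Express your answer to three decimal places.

Δu = (7 − 3.5)/6 = 7/12.
f(3.5) = 4/11, f(49/12) = 24/73, f(14/3) = 0.3, f(5.25) = 8/29, f(35/6) = 12/47, f(77/12) = 24/101, f(7) = 2/9.
T_6 = (Δu/2)·[f(u_0) + 2f(u_1) + ... + 2f(u_{5}) + f(u_6)].
Sum ≈ 0.986.

0.986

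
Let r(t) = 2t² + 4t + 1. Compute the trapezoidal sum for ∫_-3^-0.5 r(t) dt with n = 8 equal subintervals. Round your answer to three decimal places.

Δt = (-0.5 − (-3))/8 = 0.3125.
r(-3) = 7, r(-2.6875) = 4.6953125, r(-2.375) = 2.78125, r(-2.0625) = 1.2578125, r(-1.75) = 0.125, r(-1.4375) = -0.6171875, r(-1.125) = -0.96875, r(-0.8125) = -0.9296875, r(-0.5) = -0.5.
T_8 = (Δt/2)·[r(t_0) + 2r(t_1) + ... + 2r(t_{7}) + r(t_8)].
Sum ≈ 2.998.

2.998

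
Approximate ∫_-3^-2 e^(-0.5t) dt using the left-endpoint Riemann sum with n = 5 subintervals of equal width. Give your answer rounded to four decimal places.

Δt = (-2 − (-3))/5 = 0.2.
Left endpoints: -3, -2.8, -2.6, -2.4, -2.2.
f(-3) ≈ 4.4817, f(-2.8) ≈ 4.0552, f(-2.6) ≈ 3.6693, f(-2.4) ≈ 3.3201, f(-2.2) ≈ 3.0042.
Sum = Δt · [f(-3) + f(-2.8) + f(-2.6) + f(-2.4) + f(-2.2)].
Sum ≈ 3.7061.

3.7061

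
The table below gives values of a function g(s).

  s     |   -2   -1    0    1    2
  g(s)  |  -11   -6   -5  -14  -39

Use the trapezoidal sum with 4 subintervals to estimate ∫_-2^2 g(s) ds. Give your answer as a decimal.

-50

Δs = 1.
T_4 = (1/2)·[(-11) + 2·(-6) + 2·(-5) + 2·(-14) + (-39)] = -50.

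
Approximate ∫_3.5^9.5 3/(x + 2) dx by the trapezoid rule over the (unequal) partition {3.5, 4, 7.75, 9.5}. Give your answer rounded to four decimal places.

Subinterval widths: 0.5, 3.75, 1.75.
f(3.5) = 6/11, f(4) = 0.5, f(7.75) = 4/13, f(9.5) = 6/23.
On each subinterval the trapezoid contributes (Δx_i/2)·[f(x_{i-1}) + f(x_i)].
Sum ≈ 2.2733.

2.2733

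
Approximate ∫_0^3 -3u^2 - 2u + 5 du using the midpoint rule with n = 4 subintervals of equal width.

Δu = (3 − 0)/4 = 0.75.
Midpoints: 0.375, 1.125, 1.875, 2.625.
f(0.375) = 3.828125, f(1.125) = -1.046875, f(1.875) = -9.296875, f(2.625) = -20.921875.
Sum = Δu · [f(0.375) + f(1.125) + f(1.875) + f(2.625)].
Sum = -20.578125.

-20.578125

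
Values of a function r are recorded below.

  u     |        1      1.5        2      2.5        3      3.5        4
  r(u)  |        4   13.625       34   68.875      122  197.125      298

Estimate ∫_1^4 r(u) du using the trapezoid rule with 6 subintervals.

Δu = 0.5.
T_6 = (0.5/2)·[4 + 2·13.625 + 2·34 + 2·68.875 + 2·122 + 2·197.125 + 298] = 293.3125.

293.3125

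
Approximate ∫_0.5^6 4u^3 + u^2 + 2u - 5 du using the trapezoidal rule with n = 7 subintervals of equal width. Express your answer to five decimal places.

Δu = (6 − 0.5)/7 = 11/14.
f(0.5) = -3.25, f(9/7) = 2650/343, f(29/14) = 53489/1372, f(20/7) = 35045/343, f(51/14) = 286645/1372, f(31/7) = 127214/343, f(73/14) = 822785/1372, f(6) = 907.
T_7 = (Δu/2)·[f(u_0) + 2f(u_1) + ... + 2f(u_{6}) + f(u_7)].
Sum ≈ 1398.78189.

1398.78189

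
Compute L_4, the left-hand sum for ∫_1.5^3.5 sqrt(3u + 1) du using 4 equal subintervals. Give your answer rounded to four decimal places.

Δu = (3.5 − 1.5)/4 = 0.5.
Left endpoints: 1.5, 2, 2.5, 3.
f(1.5) ≈ 2.3452, f(2) ≈ 2.6458, f(2.5) ≈ 2.9155, f(3) ≈ 3.1623.
Sum = Δu · [f(1.5) + f(2) + f(2.5) + f(3)].
Sum ≈ 5.5344.

5.5344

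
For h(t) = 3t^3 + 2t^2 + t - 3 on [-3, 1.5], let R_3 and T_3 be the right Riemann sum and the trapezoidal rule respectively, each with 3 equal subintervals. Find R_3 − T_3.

61.59375

R_3 = 0.
T_3 = -61.59375.
R_3 − T_3 = 61.59375.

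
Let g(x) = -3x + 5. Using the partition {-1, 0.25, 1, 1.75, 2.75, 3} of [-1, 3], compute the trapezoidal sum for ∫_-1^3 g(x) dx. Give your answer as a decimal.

Subinterval widths: 1.25, 0.75, 0.75, 1, 0.25.
g(-1) = 8, g(0.25) = 4.25, g(1) = 2, g(1.75) = -0.25, g(2.75) = -3.25, g(3) = -4.
On each subinterval the trapezoid contributes (Δx_i/2)·[g(x_{i-1}) + g(x_i)].
Sum = 8.

8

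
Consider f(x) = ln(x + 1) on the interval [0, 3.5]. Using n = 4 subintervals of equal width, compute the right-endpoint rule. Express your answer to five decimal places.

Δx = (3.5 − 0)/4 = 0.875.
Right endpoints: 0.875, 1.75, 2.625, 3.5.
f(0.875) ≈ 0.62861, f(1.75) ≈ 1.01160, f(2.625) ≈ 1.28785, f(3.5) ≈ 1.50408.
Sum = Δx · [f(0.875) + f(1.75) + f(2.625) + f(3.5)].
Sum ≈ 3.87812.

3.87812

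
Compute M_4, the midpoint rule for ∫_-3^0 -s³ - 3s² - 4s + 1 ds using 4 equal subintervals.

14.0390625

Δs = (0 − (-3))/4 = 0.75.
Midpoints: -2.625, -1.875, -1.125, -0.375.
f(-2.625) = 4565/512, f(-1.875) = 2327/512, f(-1.125) = 1601/512, f(-0.375) = 1091/512.
Sum = Δs · [f(-2.625) + f(-1.875) + f(-1.125) + f(-0.375)].
Sum = 14.0390625.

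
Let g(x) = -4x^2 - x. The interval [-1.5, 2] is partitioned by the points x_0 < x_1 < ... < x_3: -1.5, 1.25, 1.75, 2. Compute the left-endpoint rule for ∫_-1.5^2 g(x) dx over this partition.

-27.875

Subinterval widths: 2.75, 0.5, 0.25.
Left endpoints: -1.5, 1.25, 1.75.
g(-1.5) = -7.5, g(1.25) = -7.5, g(1.75) = -14.
Sum = Σ Δx_i · g(x_i).
Sum = -27.875.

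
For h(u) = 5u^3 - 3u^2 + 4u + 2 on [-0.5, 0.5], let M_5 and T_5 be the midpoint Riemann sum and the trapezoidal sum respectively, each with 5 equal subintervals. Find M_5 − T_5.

M_5 = 1.76.
T_5 = 1.73.
M_5 − T_5 = 0.03.

0.03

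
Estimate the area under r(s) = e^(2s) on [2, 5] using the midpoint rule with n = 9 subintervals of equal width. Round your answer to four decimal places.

10785.0973

Δs = (5 − 2)/9 = 1/3.
Midpoints: 13/6, 2.5, 17/6, 19/6, 3.5, 23/6, 25/6, 4.5, 29/6.
r(13/6) ≈ 76.1979, r(2.5) ≈ 148.4132, r(17/6) ≈ 289.0694, r(19/6) ≈ 563.0302, r(3.5) ≈ 1096.6332, r(23/6) ≈ 2135.9497, r(25/6) ≈ 4160.2620, r(4.5) ≈ 8103.0839, r(29/6) ≈ 15782.6524.
Sum = Δs · [r(13/6) + r(2.5) + r(17/6) + ...].
Sum ≈ 10785.0973.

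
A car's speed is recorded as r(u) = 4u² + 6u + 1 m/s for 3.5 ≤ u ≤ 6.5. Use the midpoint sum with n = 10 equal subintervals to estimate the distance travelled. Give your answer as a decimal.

401.91

Δu = (6.5 − 3.5)/10 = 0.3.
Midpoints: 3.65, 3.95, 4.25, 4.55, 4.85, 5.15, 5.45, 5.75, 6.05, 6.35.
r(3.65) = 76.19, r(3.95) = 87.11, r(4.25) = 98.75, r(4.55) = 111.11, r(4.85) = 124.19, r(5.15) = 137.99, r(5.45) = 152.51, r(5.75) = 167.75, r(6.05) = 183.71, r(6.35) = 200.39.
Sum = Δu · [r(3.65) + r(3.95) + r(4.25) + ...].
Sum = 401.91.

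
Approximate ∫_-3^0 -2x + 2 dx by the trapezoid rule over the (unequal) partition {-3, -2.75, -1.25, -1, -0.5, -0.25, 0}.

15

Subinterval widths: 0.25, 1.5, 0.25, 0.5, 0.25, 0.25.
f(-3) = 8, f(-2.75) = 7.5, f(-1.25) = 4.5, f(-1) = 4, f(-0.5) = 3, f(-0.25) = 2.5, f(0) = 2.
On each subinterval the trapezoid contributes (Δx_i/2)·[f(x_{i-1}) + f(x_i)].
Sum = 15.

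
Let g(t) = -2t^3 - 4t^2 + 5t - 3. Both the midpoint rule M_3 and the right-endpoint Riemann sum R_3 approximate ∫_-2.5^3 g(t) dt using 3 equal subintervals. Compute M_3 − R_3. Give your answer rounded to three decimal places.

88.439

M_3 ≈ -78.95428.
R_3 ≈ -167.39352.
M_3 − R_3 ≈ 88.439.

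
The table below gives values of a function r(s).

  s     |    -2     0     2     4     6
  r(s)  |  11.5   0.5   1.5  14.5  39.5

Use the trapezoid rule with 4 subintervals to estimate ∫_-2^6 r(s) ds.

Δs = 2.
T_4 = (2/2)·[11.5 + 2·0.5 + 2·1.5 + 2·14.5 + 39.5] = 84.

84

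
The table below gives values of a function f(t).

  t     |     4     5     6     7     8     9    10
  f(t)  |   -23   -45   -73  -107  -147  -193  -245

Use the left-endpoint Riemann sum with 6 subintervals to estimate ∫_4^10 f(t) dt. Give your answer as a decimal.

Δt = 1.
Sum = 1·[(-23) + (-45) + (-73) + (-107) + (-147) + (-193)] = -588.

-588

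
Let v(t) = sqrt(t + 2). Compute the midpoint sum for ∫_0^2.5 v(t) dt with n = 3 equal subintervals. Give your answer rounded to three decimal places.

4.482

Δt = (2.5 − 0)/3 = 5/6.
Midpoints: 5/12, 1.25, 25/12.
v(5/12) ≈ 1.555, v(1.25) ≈ 1.803, v(25/12) ≈ 2.021.
Sum = Δt · [v(5/12) + v(1.25) + v(25/12)].
Sum ≈ 4.482.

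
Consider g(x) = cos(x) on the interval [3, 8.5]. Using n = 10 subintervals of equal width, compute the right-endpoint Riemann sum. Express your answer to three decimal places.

Δx = (8.5 − 3)/10 = 0.55.
Right endpoints: 3.55, 4.1, 4.65, 5.2, 5.75, 6.3, 6.85, 7.4, 7.95, 8.5.
g(3.55) ≈ -0.918, g(4.1) ≈ -0.575, g(4.65) ≈ -0.062, g(5.2) ≈ 0.469, g(5.75) ≈ 0.861, g(6.3) ≈ 1.000, g(6.85) ≈ 0.844, g(7.4) ≈ 0.439, g(7.95) ≈ -0.096, g(8.5) ≈ -0.602.
Sum = Δx · [g(3.55) + g(4.1) + g(4.65) + ...].
Sum ≈ 0.747.

0.747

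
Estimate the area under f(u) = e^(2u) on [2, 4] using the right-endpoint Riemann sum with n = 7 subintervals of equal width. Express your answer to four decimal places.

1920.8307

Δu = (4 − 2)/7 = 2/7.
Right endpoints: 16/7, 18/7, 20/7, 22/7, 24/7, 26/7, 4.
f(16/7) ≈ 96.6821, f(18/7) ≈ 171.2042, f(20/7) ≈ 303.1676, f(22/7) ≈ 536.8476, f(24/7) ≈ 950.6470, f(26/7) ≈ 1683.4010, f(4) ≈ 2980.9580.
Sum = Δu · [f(16/7) + f(18/7) + f(20/7) + ...].
Sum ≈ 1920.8307.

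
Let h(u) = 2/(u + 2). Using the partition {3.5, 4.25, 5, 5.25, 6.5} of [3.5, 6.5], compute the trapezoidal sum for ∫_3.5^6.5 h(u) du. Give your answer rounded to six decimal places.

0.873176

Subinterval widths: 0.75, 0.75, 0.25, 1.25.
h(3.5) = 4/11, h(4.25) = 0.32, h(5) = 2/7, h(5.25) = 8/29, h(6.5) = 4/17.
On each subinterval the trapezoid contributes (Δu_i/2)·[h(u_{i-1}) + h(u_i)].
Sum ≈ 0.873176.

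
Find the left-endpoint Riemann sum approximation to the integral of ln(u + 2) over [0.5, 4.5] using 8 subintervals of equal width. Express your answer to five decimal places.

Δu = (4.5 − 0.5)/8 = 0.5.
Left endpoints: 0.5, 1, 1.5, 2, 2.5, 3, 3.5, 4.
f(0.5) ≈ 0.91629, f(1) ≈ 1.09861, f(1.5) ≈ 1.25276, f(2) ≈ 1.38629, f(2.5) ≈ 1.50408, f(3) ≈ 1.60944, f(3.5) ≈ 1.70475, f(4) ≈ 1.79176.
Sum = Δu · [f(0.5) + f(1) + f(1.5) + ...].
Sum ≈ 5.63199.

5.63199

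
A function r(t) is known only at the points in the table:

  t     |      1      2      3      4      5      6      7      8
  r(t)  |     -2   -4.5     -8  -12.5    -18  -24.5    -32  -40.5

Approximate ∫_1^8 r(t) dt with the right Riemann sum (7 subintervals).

Δt = 1.
Sum = 1·[(-4.5) + (-8) + (-12.5) + (-18) + (-24.5) + (-32) + (-40.5)] = -140.

-140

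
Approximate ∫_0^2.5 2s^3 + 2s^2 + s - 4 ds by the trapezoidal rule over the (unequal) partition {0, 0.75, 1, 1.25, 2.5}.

27.7265625

Subinterval widths: 0.75, 0.25, 0.25, 1.25.
f(0) = -4, f(0.75) = -1.28125, f(1) = 1, f(1.25) = 4.28125, f(2.5) = 42.25.
On each subinterval the trapezoid contributes (Δs_i/2)·[f(s_{i-1}) + f(s_i)].
Sum = 27.7265625.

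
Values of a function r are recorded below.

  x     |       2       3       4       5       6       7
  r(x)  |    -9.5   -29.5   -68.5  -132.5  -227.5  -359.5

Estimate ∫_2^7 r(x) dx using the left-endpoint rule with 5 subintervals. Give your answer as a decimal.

Δx = 1.
Sum = 1·[(-9.5) + (-29.5) + (-68.5) + (-132.5) + (-227.5)] = -467.5.

-467.5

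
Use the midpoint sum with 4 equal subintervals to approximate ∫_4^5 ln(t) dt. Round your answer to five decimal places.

1.50214

Δt = (5 − 4)/4 = 0.25.
Midpoints: 4.125, 4.375, 4.625, 4.875.
f(4.125) ≈ 1.41707, f(4.375) ≈ 1.47591, f(4.625) ≈ 1.53148, f(4.875) ≈ 1.58412.
Sum = Δt · [f(4.125) + f(4.375) + f(4.625) + f(4.875)].
Sum ≈ 1.50214.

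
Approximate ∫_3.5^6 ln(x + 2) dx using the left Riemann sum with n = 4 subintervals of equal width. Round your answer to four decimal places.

Δx = (6 − 3.5)/4 = 0.625.
Left endpoints: 3.5, 4.125, 4.75, 5.375.
f(3.5) ≈ 1.7047, f(4.125) ≈ 1.8124, f(4.75) ≈ 1.9095, f(5.375) ≈ 1.9981.
Sum = Δx · [f(3.5) + f(4.125) + f(4.75) + f(5.375)].
Sum ≈ 4.6405.

4.6405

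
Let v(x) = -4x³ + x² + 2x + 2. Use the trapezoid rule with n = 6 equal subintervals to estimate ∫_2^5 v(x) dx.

-548.125

Δx = (5 − 2)/6 = 0.5.
v(2) = -22, v(2.5) = -49.25, v(3) = -91, v(3.5) = -150.25, v(4) = -230, v(4.5) = -333.25, v(5) = -463.
T_6 = (Δx/2)·[v(x_0) + 2v(x_1) + ... + 2v(x_{5}) + v(x_6)].
Sum = -548.125.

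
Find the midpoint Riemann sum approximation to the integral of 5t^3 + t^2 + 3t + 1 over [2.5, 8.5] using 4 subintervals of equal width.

6686.8125

Δt = (8.5 − 2.5)/4 = 1.5.
Midpoints: 3.25, 4.75, 6.25, 7.75.
f(3.25) = 192.953125, f(4.75) = 573.671875, f(6.25) = 1279.515625, f(7.75) = 2411.734375.
Sum = Δt · [f(3.25) + f(4.75) + f(6.25) + f(7.75)].
Sum = 6686.8125.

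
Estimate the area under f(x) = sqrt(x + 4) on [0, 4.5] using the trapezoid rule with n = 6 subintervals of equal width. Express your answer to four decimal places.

Δx = (4.5 − 0)/6 = 0.75.
f(0) ≈ 2.0000, f(0.75) ≈ 2.1794, f(1.5) ≈ 2.3452, f(2.25) ≈ 2.5000, f(3) ≈ 2.6458, f(3.75) ≈ 2.7839, f(4.5) ≈ 2.9155.
T_6 = (Δx/2)·[f(x_0) + 2f(x_1) + ... + 2f(x_{5}) + f(x_6)].
Sum ≈ 11.1840.

11.1840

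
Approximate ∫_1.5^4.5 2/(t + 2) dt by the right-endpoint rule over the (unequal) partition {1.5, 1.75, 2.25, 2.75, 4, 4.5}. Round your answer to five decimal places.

1.14967

Subinterval widths: 0.25, 0.5, 0.5, 1.25, 0.5.
Right endpoints: 1.75, 2.25, 2.75, 4, 4.5.
f(1.75) = 8/15, f(2.25) = 8/17, f(2.75) = 8/19, f(4) = 1/3, f(4.5) = 4/13.
Sum = Σ Δt_i · f(t_i).
Sum ≈ 1.14967.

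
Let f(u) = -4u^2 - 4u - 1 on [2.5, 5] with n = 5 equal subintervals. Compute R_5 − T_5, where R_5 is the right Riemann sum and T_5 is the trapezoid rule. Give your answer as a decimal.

R_5 = -207.5.
T_5 = -186.25.
R_5 − T_5 = -21.25.

-21.25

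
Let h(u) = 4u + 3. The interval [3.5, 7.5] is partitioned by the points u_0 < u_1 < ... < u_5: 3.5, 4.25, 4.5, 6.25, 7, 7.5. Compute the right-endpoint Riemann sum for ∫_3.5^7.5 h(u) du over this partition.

Subinterval widths: 0.75, 0.25, 1.75, 0.75, 0.5.
Right endpoints: 4.25, 4.5, 6.25, 7, 7.5.
h(4.25) = 20, h(4.5) = 21, h(6.25) = 28, h(7) = 31, h(7.5) = 33.
Sum = Σ Δu_i · h(u_i).
Sum = 109.

109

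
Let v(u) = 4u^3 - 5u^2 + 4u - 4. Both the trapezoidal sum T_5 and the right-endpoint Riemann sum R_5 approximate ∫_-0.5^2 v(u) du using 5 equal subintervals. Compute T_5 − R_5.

-5.9375

T_5 = 0.3125.
R_5 = 6.25.
T_5 − R_5 = -5.9375.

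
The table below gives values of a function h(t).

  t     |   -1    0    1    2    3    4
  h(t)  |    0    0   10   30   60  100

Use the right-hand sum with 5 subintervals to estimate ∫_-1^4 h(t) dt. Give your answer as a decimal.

Δt = 1.
Sum = 1·[0 + 10 + 30 + 60 + 100] = 200.

200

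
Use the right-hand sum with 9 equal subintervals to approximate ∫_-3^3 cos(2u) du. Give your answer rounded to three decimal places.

-0.237

Δu = (3 − (-3))/9 = 2/3.
Right endpoints: -7/3, -5/3, -1, -1/3, 1/3, 1, 5/3, 7/3, 3.
f(-7/3) ≈ -0.046, f(-5/3) ≈ -0.982, f(-1) ≈ -0.416, f(-1/3) ≈ 0.786, f(1/3) ≈ 0.786, f(1) ≈ -0.416, f(5/3) ≈ -0.982, f(7/3) ≈ -0.046, f(3) ≈ 0.960.
Sum = Δu · [f(-7/3) + f(-5/3) + f(-1) + ...].
Sum ≈ -0.237.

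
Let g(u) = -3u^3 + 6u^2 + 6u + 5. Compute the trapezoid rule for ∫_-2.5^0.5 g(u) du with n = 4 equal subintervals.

Δu = (0.5 − (-2.5))/4 = 0.75.
g(-2.5) = 74.375, g(-1.75) = 28.953125, g(-1) = 8, g(-0.25) = 3.921875, g(0.5) = 9.125.
T_4 = (Δu/2)·[g(u_0) + 2g(u_1) + 2g(u_2) + 2g(u_3) + g(u_4)].
Sum = 61.96875.

61.96875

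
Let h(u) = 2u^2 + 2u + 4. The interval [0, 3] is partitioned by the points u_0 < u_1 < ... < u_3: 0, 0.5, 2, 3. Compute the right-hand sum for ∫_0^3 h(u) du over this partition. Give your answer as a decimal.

Subinterval widths: 0.5, 1.5, 1.
Right endpoints: 0.5, 2, 3.
h(0.5) = 5.5, h(2) = 16, h(3) = 28.
Sum = Σ Δu_i · h(u_i).
Sum = 54.75.

54.75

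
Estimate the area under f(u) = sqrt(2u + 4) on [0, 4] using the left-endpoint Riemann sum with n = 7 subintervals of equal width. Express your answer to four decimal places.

Δu = (4 − 0)/7 = 4/7.
Left endpoints: 0, 4/7, 8/7, 12/7, 16/7, 20/7, 24/7.
f(0) ≈ 2.0000, f(4/7) ≈ 2.2678, f(8/7) ≈ 2.5071, f(12/7) ≈ 2.7255, f(16/7) ≈ 2.9277, f(20/7) ≈ 3.1168, f(24/7) ≈ 3.2950.
Sum = Δu · [f(0) + f(4/7) + f(8/7) + ...].
Sum ≈ 10.7657.

10.7657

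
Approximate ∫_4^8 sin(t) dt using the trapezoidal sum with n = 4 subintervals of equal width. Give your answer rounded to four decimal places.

Δt = (8 − 4)/4 = 1.
f(4) ≈ -0.7568, f(5) ≈ -0.9589, f(6) ≈ -0.2794, f(7) ≈ 0.6570, f(8) ≈ 0.9894.
T_4 = (Δt/2)·[f(t_0) + 2f(t_1) + 2f(t_2) + 2f(t_3) + f(t_4)].
Sum ≈ -0.4651.

-0.4651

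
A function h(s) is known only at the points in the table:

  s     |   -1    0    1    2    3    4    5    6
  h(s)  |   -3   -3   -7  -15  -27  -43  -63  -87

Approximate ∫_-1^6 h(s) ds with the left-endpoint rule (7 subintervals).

-161

Δs = 1.
Sum = 1·[(-3) + (-3) + (-7) + (-15) + (-27) + (-43) + (-63)] = -161.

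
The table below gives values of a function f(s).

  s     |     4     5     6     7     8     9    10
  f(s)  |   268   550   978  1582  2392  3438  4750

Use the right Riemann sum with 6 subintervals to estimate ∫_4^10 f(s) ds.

Δs = 1.
Sum = 1·[550 + 978 + 1582 + 2392 + 3438 + 4750] = 13690.

13690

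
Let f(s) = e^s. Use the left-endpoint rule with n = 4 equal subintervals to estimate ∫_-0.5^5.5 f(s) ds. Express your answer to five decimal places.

105.15818

Δs = (5.5 − (-0.5))/4 = 1.5.
Left endpoints: -0.5, 1, 2.5, 4.
f(-0.5) ≈ 0.60653, f(1) ≈ 2.71828, f(2.5) ≈ 12.18249, f(4) ≈ 54.59815.
Sum = Δs · [f(-0.5) + f(1) + f(2.5) + f(4)].
Sum ≈ 105.15818.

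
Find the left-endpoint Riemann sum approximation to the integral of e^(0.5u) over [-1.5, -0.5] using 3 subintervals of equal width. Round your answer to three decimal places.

Δu = (-0.5 − (-1.5))/3 = 1/3.
Left endpoints: -1.5, -7/6, -5/6.
f(-1.5) ≈ 0.472, f(-7/6) ≈ 0.558, f(-5/6) ≈ 0.659.
Sum = Δu · [f(-1.5) + f(-7/6) + f(-5/6)].
Sum ≈ 0.563.

0.563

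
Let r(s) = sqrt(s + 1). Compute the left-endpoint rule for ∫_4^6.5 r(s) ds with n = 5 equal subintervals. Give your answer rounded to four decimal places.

6.1130

Δs = (6.5 − 4)/5 = 0.5.
Left endpoints: 4, 4.5, 5, 5.5, 6.
r(4) ≈ 2.2361, r(4.5) ≈ 2.3452, r(5) ≈ 2.4495, r(5.5) ≈ 2.5495, r(6) ≈ 2.6458.
Sum = Δs · [r(4) + r(4.5) + r(5) + r(5.5) + r(6)].
Sum ≈ 6.1130.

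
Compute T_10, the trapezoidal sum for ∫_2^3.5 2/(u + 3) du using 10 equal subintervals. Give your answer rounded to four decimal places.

Δu = (3.5 − 2)/10 = 0.15.
f(2) = 0.4, f(2.15) = 40/103, f(2.3) = 20/53, f(2.45) = 40/109, f(2.6) = 5/14, f(2.75) = 8/23, f(2.9) = 20/59, f(3.05) = 40/121, f(3.2) = 10/31, f(3.35) = 40/127, f(3.5) = 4/13.
T_10 = (Δu/2)·[f(u_0) + 2f(u_1) + ... + 2f(u_{9}) + f(u_10)].
Sum ≈ 0.5248.

0.5248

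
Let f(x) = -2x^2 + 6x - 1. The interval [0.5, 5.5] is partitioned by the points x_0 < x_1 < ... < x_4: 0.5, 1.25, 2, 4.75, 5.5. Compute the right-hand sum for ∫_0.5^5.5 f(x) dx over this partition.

Subinterval widths: 0.75, 0.75, 2.75, 0.75.
Right endpoints: 1.25, 2, 4.75, 5.5.
f(1.25) = 3.375, f(2) = 3, f(4.75) = -17.625, f(5.5) = -28.5.
Sum = Σ Δx_i · f(x_i).
Sum = -65.0625.

-65.0625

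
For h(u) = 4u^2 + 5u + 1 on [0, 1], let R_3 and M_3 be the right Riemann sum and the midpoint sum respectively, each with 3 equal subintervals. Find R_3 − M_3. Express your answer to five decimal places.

1.61111

R_3 ≈ 6.4074074.
M_3 ≈ 4.7962963.
R_3 − M_3 ≈ 1.61111.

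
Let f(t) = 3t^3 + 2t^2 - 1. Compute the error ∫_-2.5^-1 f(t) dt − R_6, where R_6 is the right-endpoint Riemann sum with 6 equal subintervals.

Exact integral: ∫_-2.5^-1 f(t) dt = -20.296875.
R_6 = -16.33984375.
Error = -20.296875 − (-16.33984375) = -3.95703125.

-3.95703125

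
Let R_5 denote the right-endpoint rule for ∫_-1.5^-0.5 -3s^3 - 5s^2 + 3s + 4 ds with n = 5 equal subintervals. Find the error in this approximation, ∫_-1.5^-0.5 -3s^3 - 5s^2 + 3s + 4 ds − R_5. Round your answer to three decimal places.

Exact integral: ∫_-1.5^-0.5 f(s) ds ≈ -0.66667.
R_5 = -0.315.
Error ≈ -0.66667 − (-0.315) ≈ -0.352.

-0.352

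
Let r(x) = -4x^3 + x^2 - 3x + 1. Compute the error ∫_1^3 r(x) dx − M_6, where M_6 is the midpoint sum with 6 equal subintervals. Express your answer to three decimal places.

-0.426

Exact integral: ∫_1^3 r(x) dx ≈ -81.33333.
M_6 ≈ -80.90741.
Error ≈ -81.33333 − (-80.90741) ≈ -0.426.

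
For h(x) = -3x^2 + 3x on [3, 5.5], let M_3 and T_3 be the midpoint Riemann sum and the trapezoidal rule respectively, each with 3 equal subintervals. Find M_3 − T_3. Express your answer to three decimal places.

M_3 ≈ -107.06597.
T_3 ≈ -108.36806.
M_3 − T_3 ≈ 1.302.

1.302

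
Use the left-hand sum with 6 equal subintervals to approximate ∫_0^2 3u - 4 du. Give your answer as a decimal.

-3

Δu = (2 − 0)/6 = 1/3.
Left endpoints: 0, 1/3, 2/3, 1, 4/3, 5/3.
f(0) = -4, f(1/3) = -3, f(2/3) = -2, f(1) = -1, f(4/3) = 0, f(5/3) = 1.
Sum = Δu · [f(0) + f(1/3) + f(2/3) + ...].
Sum = -3.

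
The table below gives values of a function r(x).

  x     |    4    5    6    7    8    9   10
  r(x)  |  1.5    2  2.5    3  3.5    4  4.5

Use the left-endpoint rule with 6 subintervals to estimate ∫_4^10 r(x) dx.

Δx = 1.
Sum = 1·[1.5 + 2 + 2.5 + 3 + 3.5 + 4] = 16.5.

16.5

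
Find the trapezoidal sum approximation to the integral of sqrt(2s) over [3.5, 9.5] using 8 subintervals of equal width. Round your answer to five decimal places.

21.42599

Δs = (9.5 − 3.5)/8 = 0.75.
f(3.5) ≈ 2.64575, f(4.25) ≈ 2.91548, f(5) ≈ 3.16228, f(5.75) ≈ 3.39116, f(6.5) ≈ 3.60555, f(7.25) ≈ 3.80789, f(8) ≈ 4.00000, f(8.75) ≈ 4.18330, f(9.5) ≈ 4.35890.
T_8 = (Δs/2)·[f(s_0) + 2f(s_1) + ... + 2f(s_{7}) + f(s_8)].
Sum ≈ 21.42599.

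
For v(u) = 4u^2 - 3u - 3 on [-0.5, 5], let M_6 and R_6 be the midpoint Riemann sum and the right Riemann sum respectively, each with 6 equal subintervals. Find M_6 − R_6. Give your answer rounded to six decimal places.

-42.434028

M_6 ≈ 111.66782407.
R_6 ≈ 154.10185185.
M_6 − R_6 ≈ -42.434028.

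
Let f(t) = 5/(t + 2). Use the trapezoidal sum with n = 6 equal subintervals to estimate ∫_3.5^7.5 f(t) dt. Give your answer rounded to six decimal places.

2.736781

Δt = (7.5 − 3.5)/6 = 2/3.
f(3.5) = 10/11, f(25/6) = 30/37, f(29/6) = 30/41, f(5.5) = 2/3, f(37/6) = 30/49, f(41/6) = 30/53, f(7.5) = 10/19.
T_6 = (Δt/2)·[f(t_0) + 2f(t_1) + ... + 2f(t_{5}) + f(t_6)].
Sum ≈ 2.736781.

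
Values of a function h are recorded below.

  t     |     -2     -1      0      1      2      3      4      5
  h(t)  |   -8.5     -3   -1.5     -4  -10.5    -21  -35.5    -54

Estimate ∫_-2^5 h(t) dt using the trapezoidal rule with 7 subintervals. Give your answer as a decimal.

-106.75

Δt = 1.
T_7 = (1/2)·[(-8.5) + 2·(-3) + 2·(-1.5) + 2·(-4) + 2·(-10.5) + 2·(-21) + 2·(-35.5) + (-54)] = -106.75.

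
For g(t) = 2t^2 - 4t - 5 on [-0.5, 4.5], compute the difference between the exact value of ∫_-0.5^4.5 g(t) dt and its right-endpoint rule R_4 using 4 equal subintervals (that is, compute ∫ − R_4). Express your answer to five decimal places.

-15.10417

Exact integral: ∫_-0.5^4.5 g(t) dt ≈ -4.1666667.
R_4 = 10.9375.
Error ≈ -4.1666667 − 10.9375 ≈ -15.10417.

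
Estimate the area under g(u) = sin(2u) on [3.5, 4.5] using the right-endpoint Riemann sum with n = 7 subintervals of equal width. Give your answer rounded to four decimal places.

Δu = (4.5 − 3.5)/7 = 1/7.
Right endpoints: 51/14, 53/14, 55/14, 57/14, 59/14, 61/14, 4.5.
g(51/14) ≈ 0.8428, g(53/14) ≈ 0.9603, g(55/14) ≈ 1.0000, g(57/14) ≈ 0.9586, g(59/14) ≈ 0.8394, g(61/14) ≈ 0.6522, g(4.5) ≈ 0.4121.
Sum = Δu · [g(51/14) + g(53/14) + g(55/14) + ...].
Sum ≈ 0.8094.

0.8094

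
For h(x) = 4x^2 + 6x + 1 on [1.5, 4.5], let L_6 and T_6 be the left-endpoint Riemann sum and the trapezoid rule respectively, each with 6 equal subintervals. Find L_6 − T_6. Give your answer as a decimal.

-22.5

L_6 = 152.
T_6 = 174.5.
L_6 − T_6 = -22.5.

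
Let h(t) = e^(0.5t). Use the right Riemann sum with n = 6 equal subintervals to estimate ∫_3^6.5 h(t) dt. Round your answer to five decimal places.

Δt = (6.5 − 3)/6 = 7/12.
Right endpoints: 43/12, 25/6, 4.75, 16/3, 71/12, 6.5.
h(43/12) ≈ 5.99944, h(25/6) ≈ 8.03119, h(4.75) ≈ 10.75101, h(16/3) ≈ 14.39192, h(71/12) ≈ 19.26584, h(6.5) ≈ 25.79034.
Sum = Δt · [h(43/12) + h(25/6) + h(4.75) + ...].
Sum ≈ 49.13402.

49.13402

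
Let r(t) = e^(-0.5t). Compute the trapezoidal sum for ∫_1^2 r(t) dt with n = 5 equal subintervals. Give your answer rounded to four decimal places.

0.4777

Δt = (2 − 1)/5 = 0.2.
r(1) ≈ 0.6065, r(1.2) ≈ 0.5488, r(1.4) ≈ 0.4966, r(1.6) ≈ 0.4493, r(1.8) ≈ 0.4066, r(2) ≈ 0.3679.
T_5 = (Δt/2)·[r(t_0) + 2r(t_1) + ... + 2r(t_{4}) + r(t_5)].
Sum ≈ 0.4777.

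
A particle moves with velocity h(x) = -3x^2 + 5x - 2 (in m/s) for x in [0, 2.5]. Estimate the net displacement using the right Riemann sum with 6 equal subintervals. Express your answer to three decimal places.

Δx = (2.5 − 0)/6 = 5/12.
Right endpoints: 5/12, 5/6, 1.25, 5/3, 25/12, 2.5.
h(5/12) = -0.4375, h(5/6) = 1/12, h(1.25) = -0.4375, h(5/3) = -2, h(25/12) = -221/48, h(2.5) = -8.25.
Sum = Δx · [h(5/12) + h(5/6) + h(1.25) + ...].
Sum ≈ -6.519.

-6.519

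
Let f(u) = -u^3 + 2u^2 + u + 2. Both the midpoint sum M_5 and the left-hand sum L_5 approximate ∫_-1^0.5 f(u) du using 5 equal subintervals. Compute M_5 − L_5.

-0.2615625

M_5 = 3.5784375.
L_5 = 3.84.
M_5 − L_5 = -0.2615625.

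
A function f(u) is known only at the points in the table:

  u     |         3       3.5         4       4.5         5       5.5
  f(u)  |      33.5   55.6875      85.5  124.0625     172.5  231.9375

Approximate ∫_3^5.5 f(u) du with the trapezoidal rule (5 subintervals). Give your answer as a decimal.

285.234375

Δu = 0.5.
T_5 = (0.5/2)·[33.5 + 2·55.6875 + 2·85.5 + 2·124.0625 + 2·172.5 + 231.9375] = 285.234375.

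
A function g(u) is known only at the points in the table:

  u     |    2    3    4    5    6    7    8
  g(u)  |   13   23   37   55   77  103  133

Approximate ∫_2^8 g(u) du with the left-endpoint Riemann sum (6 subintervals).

Δu = 1.
Sum = 1·[13 + 23 + 37 + 55 + 77 + 103] = 308.

308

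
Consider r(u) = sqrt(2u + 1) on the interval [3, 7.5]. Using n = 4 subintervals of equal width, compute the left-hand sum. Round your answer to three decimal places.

Δu = (7.5 − 3)/4 = 1.125.
Left endpoints: 3, 4.125, 5.25, 6.375.
r(3) ≈ 2.646, r(4.125) ≈ 3.041, r(5.25) ≈ 3.391, r(6.375) ≈ 3.708.
Sum = Δu · [r(3) + r(4.125) + r(5.25) + r(6.375)].
Sum ≈ 14.385.

14.385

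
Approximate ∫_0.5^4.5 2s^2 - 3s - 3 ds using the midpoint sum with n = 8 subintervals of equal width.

18.5

Δs = (4.5 − 0.5)/8 = 0.5.
Midpoints: 0.75, 1.25, 1.75, 2.25, 2.75, 3.25, 3.75, 4.25.
f(0.75) = -4.125, f(1.25) = -3.625, f(1.75) = -2.125, f(2.25) = 0.375, f(2.75) = 3.875, f(3.25) = 8.375, f(3.75) = 13.875, f(4.25) = 20.375.
Sum = Δs · [f(0.75) + f(1.25) + f(1.75) + ...].
Sum = 18.5.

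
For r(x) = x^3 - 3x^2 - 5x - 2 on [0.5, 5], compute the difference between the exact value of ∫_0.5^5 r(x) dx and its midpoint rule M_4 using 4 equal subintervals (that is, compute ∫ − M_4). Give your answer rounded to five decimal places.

2.49170

Exact integral: ∫_0.5^5 r(x) dx = -39.515625.
M_4 ≈ -42.0073242.
Error ≈ -39.515625 − (-42.0073242) ≈ 2.49170.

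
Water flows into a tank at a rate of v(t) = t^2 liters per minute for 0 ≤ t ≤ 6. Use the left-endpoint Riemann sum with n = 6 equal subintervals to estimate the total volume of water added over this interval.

55

Δt = (6 − 0)/6 = 1.
Left endpoints: 0, 1, 2, 3, 4, 5.
v(0) = 0, v(1) = 1, v(2) = 4, v(3) = 9, v(4) = 16, v(5) = 25.
Sum = Δt · [v(0) + v(1) + v(2) + ...].
Sum = 55.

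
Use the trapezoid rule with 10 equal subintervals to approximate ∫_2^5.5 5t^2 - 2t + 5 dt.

Δt = (5.5 − 2)/10 = 0.35.
f(2) = 21, f(2.35) = 27.9125, f(2.7) = 36.05, f(3.05) = 45.4125, f(3.4) = 56, f(3.75) = 67.8125, f(4.1) = 80.85, f(4.45) = 95.1125, f(4.8) = 110.6, f(5.15) = 127.3125, f(5.5) = 145.25.
T_10 = (Δt/2)·[f(t_0) + 2f(t_1) + ... + 2f(t_{9}) + f(t_10)].
Sum = 255.565625.

255.565625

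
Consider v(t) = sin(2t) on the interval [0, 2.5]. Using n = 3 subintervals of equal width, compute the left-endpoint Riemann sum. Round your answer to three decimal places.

0.671

Δt = (2.5 − 0)/3 = 5/6.
Left endpoints: 0, 5/6, 5/3.
v(0) ≈ 0.000, v(5/6) ≈ 0.995, v(5/3) ≈ -0.191.
Sum = Δt · [v(0) + v(5/6) + v(5/3)].
Sum ≈ 0.671.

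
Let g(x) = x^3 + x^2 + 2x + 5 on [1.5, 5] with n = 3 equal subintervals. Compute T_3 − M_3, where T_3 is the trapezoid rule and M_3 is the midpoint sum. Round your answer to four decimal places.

T_3 ≈ 244.311343.
M_3 ≈ 231.508391.
T_3 − M_3 ≈ 12.8030.

12.8030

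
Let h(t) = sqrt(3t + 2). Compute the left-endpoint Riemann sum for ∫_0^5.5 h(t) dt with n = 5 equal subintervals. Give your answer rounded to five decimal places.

15.39705

Δt = (5.5 − 0)/5 = 1.1.
Left endpoints: 0, 1.1, 2.2, 3.3, 4.4.
h(0) ≈ 1.41421, h(1.1) ≈ 2.30217, h(2.2) ≈ 2.93258, h(3.3) ≈ 3.44964, h(4.4) ≈ 3.89872.
Sum = Δt · [h(0) + h(1.1) + h(2.2) + h(3.3) + h(4.4)].
Sum ≈ 15.39705.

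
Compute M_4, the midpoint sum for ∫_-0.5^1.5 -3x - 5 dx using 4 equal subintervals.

Δx = (1.5 − (-0.5))/4 = 0.5.
Midpoints: -0.25, 0.25, 0.75, 1.25.
f(-0.25) = -4.25, f(0.25) = -5.75, f(0.75) = -7.25, f(1.25) = -8.75.
Sum = Δx · [f(-0.25) + f(0.25) + f(0.75) + f(1.25)].
Sum = -13.

-13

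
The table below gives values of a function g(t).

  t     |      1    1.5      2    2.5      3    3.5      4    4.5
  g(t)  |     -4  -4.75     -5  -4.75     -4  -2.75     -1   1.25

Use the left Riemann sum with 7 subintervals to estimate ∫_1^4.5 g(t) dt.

-13.125

Δt = 0.5.
Sum = 0.5·[(-4) + (-4.75) + (-5) + (-4.75) + (-4) + (-2.75) + (-1)] = -13.125.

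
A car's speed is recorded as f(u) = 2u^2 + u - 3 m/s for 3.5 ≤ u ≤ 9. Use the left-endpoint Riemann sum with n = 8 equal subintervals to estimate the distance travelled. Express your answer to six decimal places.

427.001953

Δu = (9 − 3.5)/8 = 0.6875.
Left endpoints: 3.5, 4.1875, 4.875, 5.5625, 6.25, 6.9375, 7.625, 8.3125.
f(3.5) = 25, f(4.1875) = 36.2578125, f(4.875) = 49.40625, f(5.5625) = 64.4453125, f(6.25) = 81.375, f(6.9375) = 100.1953125, f(7.625) = 120.90625, f(8.3125) = 143.5078125.
Sum = Δu · [f(3.5) + f(4.1875) + f(4.875) + ...].
Sum ≈ 427.001953.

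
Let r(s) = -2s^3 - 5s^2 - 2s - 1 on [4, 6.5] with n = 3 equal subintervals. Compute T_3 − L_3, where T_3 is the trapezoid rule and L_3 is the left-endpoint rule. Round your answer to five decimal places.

T_3 ≈ -1154.8842593.
L_3 ≈ -922.5925926.
T_3 − L_3 ≈ -232.29167.

-232.29167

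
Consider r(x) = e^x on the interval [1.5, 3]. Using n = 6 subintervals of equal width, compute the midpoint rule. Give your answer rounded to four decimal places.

15.5633

Δx = (3 − 1.5)/6 = 0.25.
Midpoints: 1.625, 1.875, 2.125, 2.375, 2.625, 2.875.
r(1.625) ≈ 5.0784, r(1.875) ≈ 6.5208, r(2.125) ≈ 8.3729, r(2.375) ≈ 10.7510, r(2.625) ≈ 13.8046, r(2.875) ≈ 17.7254.
Sum = Δx · [r(1.625) + r(1.875) + r(2.125) + ...].
Sum ≈ 15.5633.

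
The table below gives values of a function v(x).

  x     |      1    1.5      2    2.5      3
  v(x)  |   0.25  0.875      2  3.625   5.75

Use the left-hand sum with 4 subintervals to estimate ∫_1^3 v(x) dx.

Δx = 0.5.
Sum = 0.5·[0.25 + 0.875 + 2 + 3.625] = 3.375.

3.375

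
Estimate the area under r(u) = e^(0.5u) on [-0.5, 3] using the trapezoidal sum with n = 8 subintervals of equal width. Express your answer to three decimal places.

Δu = (3 − (-0.5))/8 = 0.4375.
r(-0.5) ≈ 0.779, r(-0.0625) ≈ 0.969, r(0.375) ≈ 1.206, r(0.8125) ≈ 1.501, r(1.25) ≈ 1.868, r(1.6875) ≈ 2.325, r(2.125) ≈ 2.894, r(2.5625) ≈ 3.601, r(3) ≈ 4.482.
T_8 = (Δu/2)·[r(u_0) + 2r(u_1) + ... + 2r(u_{7}) + r(u_8)].
Sum ≈ 7.435.

7.435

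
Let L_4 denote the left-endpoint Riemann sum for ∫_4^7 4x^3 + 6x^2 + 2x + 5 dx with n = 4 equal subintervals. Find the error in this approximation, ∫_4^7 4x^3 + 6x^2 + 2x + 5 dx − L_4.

474.75

Exact integral: ∫_4^7 f(x) dx = 2751.
L_4 = 2276.25.
Error = 2751 − 2276.25 = 474.75.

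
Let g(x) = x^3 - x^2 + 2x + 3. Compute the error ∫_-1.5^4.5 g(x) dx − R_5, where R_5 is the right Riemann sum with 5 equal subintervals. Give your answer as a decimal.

-58.14

Exact integral: ∫_-1.5^4.5 g(x) dx = 105.75.
R_5 = 163.89.
Error = 105.75 − 163.89 = -58.14.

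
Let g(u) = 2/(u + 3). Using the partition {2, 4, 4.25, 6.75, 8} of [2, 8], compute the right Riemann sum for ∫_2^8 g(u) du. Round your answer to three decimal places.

Subinterval widths: 2, 0.25, 2.5, 1.25.
Right endpoints: 4, 4.25, 6.75, 8.
g(4) = 2/7, g(4.25) = 8/29, g(6.75) = 8/39, g(8) = 2/11.
Sum = Σ Δu_i · g(u_i).
Sum ≈ 1.380.

1.380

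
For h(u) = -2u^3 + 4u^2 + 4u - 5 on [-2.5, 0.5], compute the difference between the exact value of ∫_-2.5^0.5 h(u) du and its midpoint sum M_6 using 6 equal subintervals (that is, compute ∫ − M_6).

Exact integral: ∫_-2.5^0.5 h(u) du = 13.5.
M_6 = 12.875.
Error = 13.5 − 12.875 = 0.625.

0.625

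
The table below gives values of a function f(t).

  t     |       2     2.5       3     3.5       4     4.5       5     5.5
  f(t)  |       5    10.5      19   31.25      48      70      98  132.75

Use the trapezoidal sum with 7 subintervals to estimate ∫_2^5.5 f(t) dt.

Δt = 0.5.
T_7 = (0.5/2)·[5 + 2·10.5 + 2·19 + 2·31.25 + 2·48 + 2·70 + 2·98 + 132.75] = 172.8125.

172.8125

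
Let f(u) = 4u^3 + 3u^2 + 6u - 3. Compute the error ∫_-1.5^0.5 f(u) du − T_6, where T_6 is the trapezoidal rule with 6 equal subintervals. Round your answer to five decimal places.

Exact integral: ∫_-1.5^0.5 f(u) du = -13.5.
T_6 ≈ -13.6111111.
Error ≈ -13.5 − (-13.6111111) ≈ 0.11111.

0.11111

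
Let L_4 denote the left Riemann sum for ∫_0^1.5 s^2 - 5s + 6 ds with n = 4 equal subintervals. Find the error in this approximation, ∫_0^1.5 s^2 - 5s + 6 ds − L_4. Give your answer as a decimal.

Exact integral: ∫_0^1.5 f(s) ds = 4.5.
L_4 = 5.51953125.
Error = 4.5 − 5.51953125 = -1.01953125.

-1.01953125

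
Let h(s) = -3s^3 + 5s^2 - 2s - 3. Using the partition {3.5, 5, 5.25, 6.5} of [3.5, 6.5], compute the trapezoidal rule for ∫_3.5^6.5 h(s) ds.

Subinterval widths: 1.5, 0.25, 1.25.
h(3.5) = -77.375, h(5) = -263, h(5.25) = -309.796875, h(6.5) = -628.625.
On each subinterval the trapezoid contributes (Δs_i/2)·[h(s_{i-1}) + h(s_i)].
Sum = -913.39453125.

-913.39453125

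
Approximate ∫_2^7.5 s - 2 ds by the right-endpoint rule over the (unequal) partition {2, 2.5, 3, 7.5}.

25.5

Subinterval widths: 0.5, 0.5, 4.5.
Right endpoints: 2.5, 3, 7.5.
f(2.5) = 0.5, f(3) = 1, f(7.5) = 5.5.
Sum = Σ Δs_i · f(s_i).
Sum = 25.5.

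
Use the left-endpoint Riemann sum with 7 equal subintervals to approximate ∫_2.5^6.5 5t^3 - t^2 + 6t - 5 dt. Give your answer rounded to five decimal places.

Δt = (6.5 − 2.5)/7 = 4/7.
Left endpoints: 2.5, 43/14, 51/14, 59/14, 67/14, 75/14, 83/14.
f(2.5) = 81.875, f(43/14) = 408497/2744, f(51/14) = 673097/2744, f(59/14) = 1033825/2744, f(67/14) = 1506041/2744, f(75/14) = 2105105/2744, f(83/14) = 2846377/2744.
Sum = Δt · [f(2.5) + f(43/14) + f(51/14) + ...].
Sum ≈ 1832.07143.

1832.07143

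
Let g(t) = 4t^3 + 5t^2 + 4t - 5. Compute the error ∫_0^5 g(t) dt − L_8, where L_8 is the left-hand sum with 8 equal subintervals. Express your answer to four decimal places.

Exact integral: ∫_0^5 g(t) dt ≈ 858.333333.
L_8 = 668.1640625.
Error ≈ 858.333333 − 668.1640625 ≈ 190.1693.

190.1693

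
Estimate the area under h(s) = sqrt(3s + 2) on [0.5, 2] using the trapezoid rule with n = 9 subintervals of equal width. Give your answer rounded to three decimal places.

Δs = (2 − 0.5)/9 = 1/6.
h(0.5) ≈ 1.871, h(2/3) ≈ 2.000, h(5/6) ≈ 2.121, h(1) ≈ 2.236, h(7/6) ≈ 2.345, h(4/3) ≈ 2.449, h(1.5) ≈ 2.550, h(5/3) ≈ 2.646, h(11/6) ≈ 2.739, h(2) ≈ 2.828.
T_9 = (Δs/2)·[h(s_0) + 2h(s_1) + ... + 2h(s_{8}) + h(s_9)].
Sum ≈ 3.573.

3.573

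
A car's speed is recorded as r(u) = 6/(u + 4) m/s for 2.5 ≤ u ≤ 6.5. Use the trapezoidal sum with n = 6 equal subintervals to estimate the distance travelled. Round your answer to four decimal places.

Δu = (6.5 − 2.5)/6 = 2/3.
r(2.5) = 12/13, r(19/6) = 36/43, r(23/6) = 36/47, r(4.5) = 12/17, r(31/6) = 36/55, r(35/6) = 36/59, r(6.5) = 4/7.
T_6 = (Δu/2)·[r(u_0) + 2r(u_1) + ... + 2r(u_{5}) + r(u_6)].
Sum ≈ 2.8807.

2.8807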